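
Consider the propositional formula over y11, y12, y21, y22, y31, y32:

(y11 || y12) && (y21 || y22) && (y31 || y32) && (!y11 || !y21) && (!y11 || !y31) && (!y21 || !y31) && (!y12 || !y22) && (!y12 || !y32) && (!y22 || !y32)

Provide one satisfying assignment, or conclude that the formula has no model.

UNSATISFIABLE

Branch on y11: set y11 = true.
Unit clause (!y21) forces y21 = false.
Unit clause (y22) forces y22 = true.
Unit clause (!y31) forces y31 = false.
Unit clause (y32) forces y32 = true.
Now (!y32) is unsatisfied and unit — conflict.
That branch fails; take y11 = false instead.
Unit clause (y12) forces y12 = true.
Unit clause (!y22) forces y22 = false.
Unit clause (y21) forces y21 = true.
Unit clause (!y31) forces y31 = false.
Unit clause (y32) forces y32 = true.
Now (!y32) is unsatisfied and unit — conflict.
Both values of y11 lead to a conflict.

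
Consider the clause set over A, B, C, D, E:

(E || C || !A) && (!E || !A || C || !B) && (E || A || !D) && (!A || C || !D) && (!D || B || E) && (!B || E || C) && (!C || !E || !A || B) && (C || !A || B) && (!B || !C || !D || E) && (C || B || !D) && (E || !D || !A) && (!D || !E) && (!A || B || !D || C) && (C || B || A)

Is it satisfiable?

Case D = false:
Case E = true:
Case A = true:
Case C = true:
(B) alone gives B = true.
Every clause now holds.
A satisfying assignment: A: true,  B: true,  C: true,  D: false,  E: true.

Yes, satisfiable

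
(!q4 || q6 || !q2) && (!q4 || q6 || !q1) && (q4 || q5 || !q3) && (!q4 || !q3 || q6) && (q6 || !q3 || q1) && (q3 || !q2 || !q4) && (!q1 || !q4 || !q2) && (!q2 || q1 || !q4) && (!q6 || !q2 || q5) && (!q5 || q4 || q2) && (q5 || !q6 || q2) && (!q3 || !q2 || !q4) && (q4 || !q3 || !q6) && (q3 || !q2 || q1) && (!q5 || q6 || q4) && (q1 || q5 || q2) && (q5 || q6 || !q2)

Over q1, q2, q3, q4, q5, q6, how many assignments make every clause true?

There are 2^6 = 64 truth assignments over (q1, q2, q3, q4, q5, q6).
Split on q6. With q6 = true, the clauses containing q6 are satisfied and !q6 drops from the rest; 5 of the 2^5 = 32 assignments to the other variables satisfy what remains.
With q6 = false, by the same count on the reduced clause set, 2 assignments work.
Total: 5 + 2 = 7.

7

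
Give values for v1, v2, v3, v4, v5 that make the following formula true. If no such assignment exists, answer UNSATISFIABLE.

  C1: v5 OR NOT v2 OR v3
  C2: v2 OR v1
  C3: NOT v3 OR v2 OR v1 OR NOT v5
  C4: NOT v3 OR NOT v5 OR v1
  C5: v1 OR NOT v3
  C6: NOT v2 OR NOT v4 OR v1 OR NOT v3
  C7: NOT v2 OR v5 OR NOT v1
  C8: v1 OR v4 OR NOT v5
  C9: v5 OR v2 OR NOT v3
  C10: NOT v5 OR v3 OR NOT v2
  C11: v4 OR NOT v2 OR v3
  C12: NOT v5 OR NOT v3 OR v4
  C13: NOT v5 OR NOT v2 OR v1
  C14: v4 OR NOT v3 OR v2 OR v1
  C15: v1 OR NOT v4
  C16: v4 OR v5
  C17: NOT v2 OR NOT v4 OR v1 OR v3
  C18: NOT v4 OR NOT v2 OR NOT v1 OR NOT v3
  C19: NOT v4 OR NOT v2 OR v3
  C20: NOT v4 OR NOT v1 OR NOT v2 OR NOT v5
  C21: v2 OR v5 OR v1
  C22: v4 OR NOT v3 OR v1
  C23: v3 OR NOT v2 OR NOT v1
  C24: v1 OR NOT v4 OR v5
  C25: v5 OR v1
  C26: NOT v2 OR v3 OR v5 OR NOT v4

Case v2 = false:
The clause (v1) is unit, so v1 = true.
Case v5 = true:
Case v3 = false:
All clauses hold; v4 can take either value.

v1=true, v2=false, v3=false, v4=true, v5=true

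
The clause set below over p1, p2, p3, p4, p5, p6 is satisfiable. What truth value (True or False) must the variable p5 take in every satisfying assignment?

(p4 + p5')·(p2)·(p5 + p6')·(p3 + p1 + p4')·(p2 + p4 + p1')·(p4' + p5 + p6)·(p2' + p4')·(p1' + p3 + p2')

False

Suppose p5 = 1.
Unit clause (p4) forces p4 = 1.
Unit clause (p2) forces p2 = 1.
Now (p2') is unsatisfied and unit — conflict.
So every satisfying assignment has p5 = False.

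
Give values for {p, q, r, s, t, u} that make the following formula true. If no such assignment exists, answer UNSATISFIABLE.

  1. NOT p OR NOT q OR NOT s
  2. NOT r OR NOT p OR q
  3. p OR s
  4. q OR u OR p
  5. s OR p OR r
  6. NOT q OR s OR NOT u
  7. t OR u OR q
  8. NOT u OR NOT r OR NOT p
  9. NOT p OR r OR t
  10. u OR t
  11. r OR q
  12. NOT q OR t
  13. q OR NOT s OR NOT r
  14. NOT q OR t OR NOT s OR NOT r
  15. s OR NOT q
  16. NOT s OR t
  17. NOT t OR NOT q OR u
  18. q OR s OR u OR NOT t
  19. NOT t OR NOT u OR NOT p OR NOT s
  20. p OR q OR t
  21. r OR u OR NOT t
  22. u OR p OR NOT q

p: false,  q: true,  r: true,  s: true,  t: true,  u: true

Try p = false.
Unit clause (s) forces s = true.
Unit clause (t) forces t = true.
Try q = true.
Unit clause (u) forces u = true.
All clauses hold; r can take either value.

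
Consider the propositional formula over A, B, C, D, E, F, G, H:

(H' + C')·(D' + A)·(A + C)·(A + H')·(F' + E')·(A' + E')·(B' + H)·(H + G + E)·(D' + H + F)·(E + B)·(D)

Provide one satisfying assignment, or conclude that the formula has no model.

The clause (D) is unit, so D = 1.
The clause (A) is unit, so A = 1.
The clause (E') is unit, so E = 0.
The clause (B) is unit, so B = 1.
The clause (H) is unit, so H = 1.
The clause (C') is unit, so C = 0.
All clauses hold; F, G can take either value.

A: 1, B: 1, C: 0, D: 1, E: 0, F: 1, G: 0, H: 1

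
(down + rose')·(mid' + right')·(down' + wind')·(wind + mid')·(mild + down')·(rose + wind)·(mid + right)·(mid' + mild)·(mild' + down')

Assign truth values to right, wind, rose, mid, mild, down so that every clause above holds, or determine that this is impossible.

Case down = 0:
The clause (rose') is unit, so rose = 0.
The clause (wind) is unit, so wind = 1.
Case mid = 0:
The clause (right) is unit, so right = 1.
All clauses hold; mild can take either value.

right: 1, wind: 1, rose: 0, mid: 0, mild: 1, down: 0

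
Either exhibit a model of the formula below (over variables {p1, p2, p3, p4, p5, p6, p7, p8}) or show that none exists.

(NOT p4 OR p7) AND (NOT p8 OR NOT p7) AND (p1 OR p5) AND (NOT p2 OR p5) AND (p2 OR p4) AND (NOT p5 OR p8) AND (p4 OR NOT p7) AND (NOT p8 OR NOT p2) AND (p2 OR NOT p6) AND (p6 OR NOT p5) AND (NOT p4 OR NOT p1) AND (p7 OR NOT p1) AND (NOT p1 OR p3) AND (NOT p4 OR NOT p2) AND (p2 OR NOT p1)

UNSATISFIABLE

Try p4 = false.
(p2) alone gives p2 = true.
(p5) alone gives p5 = true.
(p8) alone gives p8 = true.
That conflicts with the unit clause (NOT p8).
Undo p4 and try p4 = true.
(p7) alone gives p7 = true.
(NOT p8) alone gives p8 = false.
(NOT p5) alone gives p5 = false.
(p1) alone gives p1 = true.
That conflicts with the unit clause (NOT p1).
Both values of p4 lead to a conflict.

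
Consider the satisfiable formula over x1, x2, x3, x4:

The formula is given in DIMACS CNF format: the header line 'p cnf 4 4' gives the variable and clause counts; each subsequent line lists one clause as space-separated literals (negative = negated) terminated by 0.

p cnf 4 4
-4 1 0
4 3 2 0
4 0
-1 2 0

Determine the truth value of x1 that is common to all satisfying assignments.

True

Suppose x1 = False.
(¬x4) alone gives x4 = False.
Now (x4) is unsatisfied and unit — conflict.
So every satisfying assignment has x1 = True.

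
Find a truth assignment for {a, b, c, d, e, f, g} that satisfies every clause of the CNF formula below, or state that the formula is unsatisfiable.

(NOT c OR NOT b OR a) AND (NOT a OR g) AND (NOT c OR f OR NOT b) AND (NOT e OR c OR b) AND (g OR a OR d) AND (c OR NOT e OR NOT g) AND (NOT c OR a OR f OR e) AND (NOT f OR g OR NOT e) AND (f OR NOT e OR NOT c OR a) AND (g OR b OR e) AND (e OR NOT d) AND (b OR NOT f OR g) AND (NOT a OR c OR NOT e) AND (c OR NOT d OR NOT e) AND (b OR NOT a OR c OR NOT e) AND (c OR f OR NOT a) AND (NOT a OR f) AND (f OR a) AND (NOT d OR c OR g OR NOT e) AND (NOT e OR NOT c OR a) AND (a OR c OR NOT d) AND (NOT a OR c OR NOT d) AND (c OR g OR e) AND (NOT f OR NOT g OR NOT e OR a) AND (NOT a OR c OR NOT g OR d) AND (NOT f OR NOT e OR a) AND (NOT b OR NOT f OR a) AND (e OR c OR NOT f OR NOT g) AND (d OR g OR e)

a: true,  b: true,  c: true,  d: false,  e: true,  f: true,  g: true

Branch on a: set a = true.
Unit clause (g) forces g = true.
Unit clause (f) forces f = true.
Branch on c: set c = true.
Branch on e: set e = true.
Every clause is now satisfied; b, d are unconstrained.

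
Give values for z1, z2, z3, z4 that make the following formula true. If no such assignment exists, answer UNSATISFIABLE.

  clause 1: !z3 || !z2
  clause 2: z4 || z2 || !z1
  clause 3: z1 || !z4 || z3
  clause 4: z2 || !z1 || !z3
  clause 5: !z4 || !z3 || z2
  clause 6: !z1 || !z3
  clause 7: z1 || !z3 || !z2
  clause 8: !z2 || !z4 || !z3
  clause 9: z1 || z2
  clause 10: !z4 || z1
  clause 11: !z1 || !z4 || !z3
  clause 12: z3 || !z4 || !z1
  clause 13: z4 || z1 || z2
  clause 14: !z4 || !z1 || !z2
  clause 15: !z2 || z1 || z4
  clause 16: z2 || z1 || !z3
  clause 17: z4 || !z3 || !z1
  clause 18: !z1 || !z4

z1: true,  z2: true,  z3: false,  z4: false

Branch on z3: set z3 = false.
Branch on z1: set z1 = true.
The clause (!z4) is unit, so z4 = false.
The clause (z2) is unit, so z2 = true.
All clauses are satisfied.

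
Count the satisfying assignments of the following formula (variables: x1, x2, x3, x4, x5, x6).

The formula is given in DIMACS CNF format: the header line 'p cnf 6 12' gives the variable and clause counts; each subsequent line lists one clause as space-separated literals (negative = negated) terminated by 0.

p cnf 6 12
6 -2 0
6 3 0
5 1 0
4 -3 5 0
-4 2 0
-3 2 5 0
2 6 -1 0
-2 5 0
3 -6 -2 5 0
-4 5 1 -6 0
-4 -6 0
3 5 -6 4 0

9

There are 2^6 = 64 truth assignments over (x1, x2, x3, x4, x5, x6).
Split on x1. With x1 = True, the clauses containing x1 are satisfied and ¬x1 drops from the rest; 4 of the 2^5 = 32 assignments to the other variables satisfy what remains.
With x1 = False, by the same count on the reduced clause set, 5 assignments work.
Total: 4 + 5 = 9.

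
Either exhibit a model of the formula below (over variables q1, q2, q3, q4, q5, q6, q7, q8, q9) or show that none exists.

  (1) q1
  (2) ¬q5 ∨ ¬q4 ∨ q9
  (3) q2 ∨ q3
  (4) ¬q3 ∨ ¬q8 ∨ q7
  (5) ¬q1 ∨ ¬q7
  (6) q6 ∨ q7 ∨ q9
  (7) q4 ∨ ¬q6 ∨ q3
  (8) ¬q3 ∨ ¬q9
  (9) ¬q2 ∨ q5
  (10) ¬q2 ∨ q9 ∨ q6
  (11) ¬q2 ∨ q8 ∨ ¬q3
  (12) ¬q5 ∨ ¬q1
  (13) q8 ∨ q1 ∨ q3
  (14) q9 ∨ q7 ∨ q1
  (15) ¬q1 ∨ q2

UNSATISFIABLE

From the singleton clause (q1), q1 = True.
From the singleton clause (¬q7), q7 = False.
From the singleton clause (¬q5), q5 = False.
From the singleton clause (¬q2), q2 = False.
Now (q2) is unsatisfied and unit — conflict.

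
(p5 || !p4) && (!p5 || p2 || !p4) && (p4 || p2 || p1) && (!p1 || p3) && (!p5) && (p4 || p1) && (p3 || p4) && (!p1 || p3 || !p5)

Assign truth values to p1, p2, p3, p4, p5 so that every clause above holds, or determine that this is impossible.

p1 ↦ true,  p2 ↦ true,  p3 ↦ true,  p4 ↦ false,  p5 ↦ false

Unit clause (!p5) forces p5 = false.
Unit clause (!p4) forces p4 = false.
Unit clause (p1) forces p1 = true.
Unit clause (p3) forces p3 = true.
All clauses hold; p2 can take either value.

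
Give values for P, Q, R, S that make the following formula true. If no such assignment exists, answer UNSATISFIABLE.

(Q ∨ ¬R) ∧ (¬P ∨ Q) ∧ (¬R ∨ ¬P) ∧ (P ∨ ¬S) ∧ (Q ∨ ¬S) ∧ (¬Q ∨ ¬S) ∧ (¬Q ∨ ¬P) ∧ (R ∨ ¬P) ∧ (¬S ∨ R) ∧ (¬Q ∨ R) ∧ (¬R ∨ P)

Suppose Q = False.
Unit clause (¬R) forces R = False.
Unit clause (¬P) forces P = False.
Unit clause (¬S) forces S = False.
Every clause now holds.

P ↦ False,  Q ↦ False,  R ↦ False,  S ↦ False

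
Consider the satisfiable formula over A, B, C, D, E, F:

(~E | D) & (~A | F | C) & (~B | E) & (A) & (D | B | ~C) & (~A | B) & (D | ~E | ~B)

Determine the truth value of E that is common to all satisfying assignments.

Suppose E = 0.
Unit clause (~B) forces B = 0.
Unit clause (A) forces A = 1.
But (~A) is also a unit clause — contradiction.
So every satisfying assignment has E = True.

True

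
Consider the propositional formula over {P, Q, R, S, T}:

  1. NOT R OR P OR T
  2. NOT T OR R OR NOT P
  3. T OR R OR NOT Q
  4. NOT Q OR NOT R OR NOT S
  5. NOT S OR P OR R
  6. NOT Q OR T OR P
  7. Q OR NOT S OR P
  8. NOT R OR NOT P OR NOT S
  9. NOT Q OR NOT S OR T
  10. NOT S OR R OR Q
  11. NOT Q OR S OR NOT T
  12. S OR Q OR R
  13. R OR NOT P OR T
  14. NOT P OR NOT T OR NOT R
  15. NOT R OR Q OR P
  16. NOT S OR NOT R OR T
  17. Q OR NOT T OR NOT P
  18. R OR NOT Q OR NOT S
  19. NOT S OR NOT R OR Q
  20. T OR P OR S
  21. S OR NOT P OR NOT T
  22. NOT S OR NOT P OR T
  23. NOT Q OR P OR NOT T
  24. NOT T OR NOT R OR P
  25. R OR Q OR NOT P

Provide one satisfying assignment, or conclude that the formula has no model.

Suppose R = true.
Suppose P = true.
From the singleton clause (NOT S), S = false.
From the singleton clause (NOT T), T = false.
No clause remains; Q is free.

P=true, Q=true, R=true, S=false, T=false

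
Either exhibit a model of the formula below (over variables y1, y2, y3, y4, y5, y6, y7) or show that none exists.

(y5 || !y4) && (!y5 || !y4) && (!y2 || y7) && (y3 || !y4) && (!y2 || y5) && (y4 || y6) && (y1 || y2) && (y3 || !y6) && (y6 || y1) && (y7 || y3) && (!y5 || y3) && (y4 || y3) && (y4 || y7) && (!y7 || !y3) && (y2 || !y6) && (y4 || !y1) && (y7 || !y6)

UNSATISFIABLE

Suppose y5 = true.
The clause (!y4) is unit, so y4 = false.
The clause (y6) is unit, so y6 = true.
The clause (y3) is unit, so y3 = true.
The clause (y7) is unit, so y7 = true.
But (!y7) is also a unit clause — contradiction.
Undo y5 and try y5 = false.
The clause (!y4) is unit, so y4 = false.
The clause (!y2) is unit, so y2 = false.
The clause (y6) is unit, so y6 = true.
But (!y6) is also a unit clause — contradiction.
Either choice for y5 ends in contradiction.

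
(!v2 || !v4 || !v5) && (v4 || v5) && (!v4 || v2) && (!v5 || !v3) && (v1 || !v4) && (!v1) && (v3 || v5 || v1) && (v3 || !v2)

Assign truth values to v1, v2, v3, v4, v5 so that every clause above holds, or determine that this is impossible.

v1 ↦ false; v2 ↦ false; v3 ↦ false; v4 ↦ false; v5 ↦ true

The clause (!v1) is unit, so v1 = false.
The clause (!v4) is unit, so v4 = false.
The clause (v5) is unit, so v5 = true.
The clause (!v3) is unit, so v3 = false.
The clause (!v2) is unit, so v2 = false.
All clauses are satisfied.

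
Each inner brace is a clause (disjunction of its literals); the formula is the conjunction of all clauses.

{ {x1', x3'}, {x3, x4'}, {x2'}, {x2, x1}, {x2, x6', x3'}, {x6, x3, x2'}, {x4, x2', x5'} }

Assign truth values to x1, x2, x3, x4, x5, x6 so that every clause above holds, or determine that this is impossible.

The clause (x2') is unit, so x2 = 0.
The clause (x1) is unit, so x1 = 1.
The clause (x3') is unit, so x3 = 0.
The clause (x4') is unit, so x4 = 0.
Every clause is now satisfied; x5, x6 are unconstrained.

x1: 1; x2: 0; x3: 0; x4: 0; x5: 1; x6: 1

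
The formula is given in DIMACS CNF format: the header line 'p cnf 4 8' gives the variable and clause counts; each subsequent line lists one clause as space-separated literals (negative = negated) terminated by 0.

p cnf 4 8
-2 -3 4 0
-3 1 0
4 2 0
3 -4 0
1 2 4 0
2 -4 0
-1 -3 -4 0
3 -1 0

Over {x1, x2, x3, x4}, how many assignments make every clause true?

There are 2^4 = 16 truth assignments over (x1, x2, x3, x4).
Split on x2. With x2 = True, the clauses containing x2 are satisfied and ¬x2 drops from the rest; 1 of the 2^3 = 8 assignments to the other variables satisfy what remains.
With x2 = False, by the same count on the reduced clause set, 0 assignments work.
(One model: x1=F, x2=T, x3=F, x4=F.)
Total: 1 + 0 = 1.

1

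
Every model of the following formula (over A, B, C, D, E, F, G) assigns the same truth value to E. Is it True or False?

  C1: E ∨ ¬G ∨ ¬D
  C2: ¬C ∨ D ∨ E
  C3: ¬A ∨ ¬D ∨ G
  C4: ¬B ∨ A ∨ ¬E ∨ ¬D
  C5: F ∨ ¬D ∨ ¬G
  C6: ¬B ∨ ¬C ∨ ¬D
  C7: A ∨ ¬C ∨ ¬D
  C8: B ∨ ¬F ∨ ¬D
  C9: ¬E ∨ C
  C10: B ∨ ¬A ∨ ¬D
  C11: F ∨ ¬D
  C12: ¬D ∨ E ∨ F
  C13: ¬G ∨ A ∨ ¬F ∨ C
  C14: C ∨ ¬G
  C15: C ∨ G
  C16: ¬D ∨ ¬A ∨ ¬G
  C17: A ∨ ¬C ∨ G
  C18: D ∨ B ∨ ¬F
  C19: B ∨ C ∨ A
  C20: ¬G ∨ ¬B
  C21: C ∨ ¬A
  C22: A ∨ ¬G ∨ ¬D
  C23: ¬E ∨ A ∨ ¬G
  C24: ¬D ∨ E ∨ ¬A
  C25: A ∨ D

Suppose E = False.
Branch on G: set G = False.
The clause (C) is unit, so C = True.
The clause (D) is unit, so D = True.
The clause (¬A) is unit, so A = False.
Now (A) is unsatisfied and unit — conflict.
Undo G and try G = True.
The clause (¬D) is unit, so D = False.
The clause (¬C) is unit, so C = False.
Now (C) is unsatisfied and unit — conflict.
Either choice for G ends in contradiction.
So every satisfying assignment has E = True.

True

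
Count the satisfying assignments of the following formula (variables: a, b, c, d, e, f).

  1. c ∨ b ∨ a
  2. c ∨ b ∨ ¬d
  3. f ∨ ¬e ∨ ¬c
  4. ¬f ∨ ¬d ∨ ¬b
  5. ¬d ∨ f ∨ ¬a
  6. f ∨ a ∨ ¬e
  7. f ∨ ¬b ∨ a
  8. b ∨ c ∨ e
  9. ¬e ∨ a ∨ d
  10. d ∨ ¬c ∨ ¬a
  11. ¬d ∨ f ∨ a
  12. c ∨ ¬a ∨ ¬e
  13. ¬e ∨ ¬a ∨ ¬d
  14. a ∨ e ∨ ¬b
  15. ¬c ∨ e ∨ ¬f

4

There are 2^6 = 64 truth assignments over (a, b, c, d, e, f).
Split on b. With b = True, the clauses containing b are satisfied and ¬b drops from the rest; 2 of the 2^5 = 32 assignments to the other variables satisfy what remains.
With b = False, by the same count on the reduced clause set, 2 assignments work.
(One model: a=F, b=F, c=T, d=F, e=F, f=F.)
Total: 2 + 2 = 4.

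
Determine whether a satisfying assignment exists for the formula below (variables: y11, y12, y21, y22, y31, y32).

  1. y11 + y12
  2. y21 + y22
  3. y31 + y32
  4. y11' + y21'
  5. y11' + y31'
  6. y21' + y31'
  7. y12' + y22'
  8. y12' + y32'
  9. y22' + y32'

No

Case y11 = 1:
(y21') alone gives y21 = 0.
(y22) alone gives y22 = 1.
(y31') alone gives y31 = 0.
(y32) alone gives y32 = 1.
But (y32') is also a unit clause — contradiction.
So y11 must be the other value — set y11 = 0.
(y12) alone gives y12 = 1.
(y22') alone gives y22 = 0.
(y21) alone gives y21 = 1.
(y31') alone gives y31 = 0.
(y32) alone gives y32 = 1.
But (y32') is also a unit clause — contradiction.
Neither y11 = 1 nor y11 = 0 works.
No assignment satisfies every clause.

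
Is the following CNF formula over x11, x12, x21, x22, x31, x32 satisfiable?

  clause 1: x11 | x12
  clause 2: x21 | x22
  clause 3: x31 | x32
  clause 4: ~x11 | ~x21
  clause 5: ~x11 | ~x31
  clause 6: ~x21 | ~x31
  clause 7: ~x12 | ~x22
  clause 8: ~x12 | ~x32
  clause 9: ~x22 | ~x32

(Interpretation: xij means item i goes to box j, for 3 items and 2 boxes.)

No, unsatisfiable

Case x11 = 1:
Unit clause (~x21) forces x21 = 0.
Unit clause (x22) forces x22 = 1.
Unit clause (~x31) forces x31 = 0.
Unit clause (x32) forces x32 = 1.
Now (~x32) is unsatisfied and unit — conflict.
Undo x11 and try x11 = 0.
Unit clause (x12) forces x12 = 1.
Unit clause (~x22) forces x22 = 0.
Unit clause (x21) forces x21 = 1.
Unit clause (~x31) forces x31 = 0.
Unit clause (x32) forces x32 = 1.
Now (~x32) is unsatisfied and unit — conflict.
Both values of x11 lead to a conflict.
No assignment satisfies every clause.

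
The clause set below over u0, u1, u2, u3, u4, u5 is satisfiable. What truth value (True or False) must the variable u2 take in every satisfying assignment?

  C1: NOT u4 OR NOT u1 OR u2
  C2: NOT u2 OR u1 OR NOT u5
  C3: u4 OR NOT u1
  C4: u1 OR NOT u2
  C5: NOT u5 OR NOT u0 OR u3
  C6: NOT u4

Suppose u2 = true.
From the singleton clause (u1), u1 = true.
From the singleton clause (u4), u4 = true.
Now (NOT u4) is unsatisfied and unit — conflict.
So every satisfying assignment has u2 = False.

False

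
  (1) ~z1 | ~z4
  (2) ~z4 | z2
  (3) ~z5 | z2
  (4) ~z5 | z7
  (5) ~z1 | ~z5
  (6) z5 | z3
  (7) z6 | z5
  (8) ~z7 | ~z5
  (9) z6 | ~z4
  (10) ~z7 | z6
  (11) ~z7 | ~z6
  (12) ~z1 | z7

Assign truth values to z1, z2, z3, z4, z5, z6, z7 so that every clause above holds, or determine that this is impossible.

z1=0; z2=0; z3=1; z4=0; z5=0; z6=1; z7=0

Suppose z1 = 0.
Suppose z4 = 0.
Suppose z5 = 0.
Unit clause (z3) forces z3 = 1.
Unit clause (z6) forces z6 = 1.
Unit clause (~z7) forces z7 = 0.
Every clause is now satisfied; z2 is unconstrained.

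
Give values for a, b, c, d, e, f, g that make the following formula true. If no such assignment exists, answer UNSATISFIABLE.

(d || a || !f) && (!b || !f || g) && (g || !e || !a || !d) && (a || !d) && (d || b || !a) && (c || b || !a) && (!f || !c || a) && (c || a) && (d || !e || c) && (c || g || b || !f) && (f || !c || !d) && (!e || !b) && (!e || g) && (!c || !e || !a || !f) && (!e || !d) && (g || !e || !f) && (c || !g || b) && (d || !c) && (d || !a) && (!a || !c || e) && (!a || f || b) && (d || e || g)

Suppose a = true.
Unit clause (d) forces d = true.
Unit clause (!e) forces e = false.
Unit clause (!c) forces c = false.
Unit clause (b) forces b = true.
Suppose f = false.
Every clause is now satisfied; g is unconstrained.

a: true; b: true; c: false; d: true; e: false; f: false; g: false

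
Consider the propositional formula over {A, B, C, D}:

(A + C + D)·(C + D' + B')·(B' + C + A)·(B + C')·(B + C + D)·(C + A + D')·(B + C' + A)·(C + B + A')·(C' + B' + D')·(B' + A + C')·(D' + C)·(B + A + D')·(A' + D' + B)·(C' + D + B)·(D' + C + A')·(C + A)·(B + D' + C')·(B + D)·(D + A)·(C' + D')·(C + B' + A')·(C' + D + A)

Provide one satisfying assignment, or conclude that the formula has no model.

A=1; B=1; C=1; D=0

Case B = 1:
Case C = 1:
(D') alone gives D = 0.
(A) alone gives A = 1.
All clauses are satisfied.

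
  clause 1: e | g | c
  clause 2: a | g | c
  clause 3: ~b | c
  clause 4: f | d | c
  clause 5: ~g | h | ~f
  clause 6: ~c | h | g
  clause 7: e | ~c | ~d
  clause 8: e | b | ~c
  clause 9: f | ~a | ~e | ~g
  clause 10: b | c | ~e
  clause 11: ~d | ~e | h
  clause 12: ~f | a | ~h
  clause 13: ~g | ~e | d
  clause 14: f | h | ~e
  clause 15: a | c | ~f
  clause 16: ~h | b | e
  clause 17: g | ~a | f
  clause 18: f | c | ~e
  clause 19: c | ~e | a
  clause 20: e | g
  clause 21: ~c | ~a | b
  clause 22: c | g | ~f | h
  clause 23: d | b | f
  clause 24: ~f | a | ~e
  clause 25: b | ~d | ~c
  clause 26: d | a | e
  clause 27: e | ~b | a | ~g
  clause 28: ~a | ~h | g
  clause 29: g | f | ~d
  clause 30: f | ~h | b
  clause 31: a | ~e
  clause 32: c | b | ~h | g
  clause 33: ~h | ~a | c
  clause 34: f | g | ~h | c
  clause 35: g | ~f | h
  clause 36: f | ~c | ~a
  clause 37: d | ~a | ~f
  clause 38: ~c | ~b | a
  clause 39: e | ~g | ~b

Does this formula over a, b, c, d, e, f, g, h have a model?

Try b = 0.
Try e = 0.
From the singleton clause (~c), c = 0.
From the singleton clause (g), g = 1.
From the singleton clause (~h), h = 0.
From the singleton clause (~f), f = 0.
From the singleton clause (d), d = 1.
All clauses hold; a can take either value.
A satisfying assignment: a: 0,  b: 0,  c: 0,  d: 1,  e: 0,  f: 0,  g: 1,  h: 0.

Yes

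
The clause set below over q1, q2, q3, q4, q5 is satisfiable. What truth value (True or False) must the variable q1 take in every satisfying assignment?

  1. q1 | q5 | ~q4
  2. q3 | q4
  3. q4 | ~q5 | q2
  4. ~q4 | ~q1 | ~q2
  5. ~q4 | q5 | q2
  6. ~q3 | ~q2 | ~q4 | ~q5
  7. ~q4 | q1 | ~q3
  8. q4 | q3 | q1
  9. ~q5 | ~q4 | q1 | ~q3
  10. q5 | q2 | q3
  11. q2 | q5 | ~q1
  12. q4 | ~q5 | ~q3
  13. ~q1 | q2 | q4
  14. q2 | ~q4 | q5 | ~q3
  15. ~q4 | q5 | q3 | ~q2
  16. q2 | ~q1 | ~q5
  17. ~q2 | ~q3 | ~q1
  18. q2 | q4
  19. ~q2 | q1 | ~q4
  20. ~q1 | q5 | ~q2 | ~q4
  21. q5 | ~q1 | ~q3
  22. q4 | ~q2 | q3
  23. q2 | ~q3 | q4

False

Suppose q1 = 1.
Branch on q3: set q3 = 1.
(~q2) alone gives q2 = 0.
(q5) alone gives q5 = 1.
Now (~q5) is unsatisfied and unit — conflict.
That branch fails; take q3 = 0 instead.
(q4) alone gives q4 = 1.
(~q2) alone gives q2 = 0.
(q5) alone gives q5 = 1.
Now (~q5) is unsatisfied and unit — conflict.
Both values of q3 lead to a conflict.
So every satisfying assignment has q1 = False.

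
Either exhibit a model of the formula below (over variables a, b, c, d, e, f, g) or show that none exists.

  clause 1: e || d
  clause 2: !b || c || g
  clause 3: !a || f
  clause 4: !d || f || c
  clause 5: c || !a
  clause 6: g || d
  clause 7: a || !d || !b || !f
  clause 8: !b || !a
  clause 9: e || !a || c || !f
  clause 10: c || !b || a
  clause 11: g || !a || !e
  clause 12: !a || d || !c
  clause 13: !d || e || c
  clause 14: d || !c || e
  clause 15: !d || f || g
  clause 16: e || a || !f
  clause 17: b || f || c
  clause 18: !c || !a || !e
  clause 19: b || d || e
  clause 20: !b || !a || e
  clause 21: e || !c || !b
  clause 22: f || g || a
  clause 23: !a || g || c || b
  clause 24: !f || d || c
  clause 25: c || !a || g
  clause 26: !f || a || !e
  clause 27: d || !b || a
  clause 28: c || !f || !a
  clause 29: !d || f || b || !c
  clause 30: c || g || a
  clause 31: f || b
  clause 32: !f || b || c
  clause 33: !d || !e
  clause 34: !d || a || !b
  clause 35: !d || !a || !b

a=true; b=false; c=true; d=true; e=false; f=true; g=true

Branch on e: set e = false.
The clause (d) is unit, so d = true.
The clause (c) is unit, so c = true.
The clause (!b) is unit, so b = false.
The clause (f) is unit, so f = true.
The clause (a) is unit, so a = true.
No clause remains; g is free.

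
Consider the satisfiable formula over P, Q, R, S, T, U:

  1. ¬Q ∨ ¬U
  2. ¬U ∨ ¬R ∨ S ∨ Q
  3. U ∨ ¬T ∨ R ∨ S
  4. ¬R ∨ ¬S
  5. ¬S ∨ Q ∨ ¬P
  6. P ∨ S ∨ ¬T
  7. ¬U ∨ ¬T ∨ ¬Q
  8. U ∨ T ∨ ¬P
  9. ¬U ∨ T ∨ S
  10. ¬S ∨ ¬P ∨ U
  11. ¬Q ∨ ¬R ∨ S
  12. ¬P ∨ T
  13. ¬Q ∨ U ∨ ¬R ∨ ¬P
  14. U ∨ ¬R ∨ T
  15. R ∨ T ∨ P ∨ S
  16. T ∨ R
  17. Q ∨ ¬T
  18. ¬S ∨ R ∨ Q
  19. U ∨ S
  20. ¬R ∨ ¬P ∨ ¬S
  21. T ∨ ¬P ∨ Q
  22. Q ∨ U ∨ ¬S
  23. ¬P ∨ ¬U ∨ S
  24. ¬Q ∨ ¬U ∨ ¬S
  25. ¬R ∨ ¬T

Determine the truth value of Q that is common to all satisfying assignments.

True

Suppose Q = False.
From the singleton clause (¬T), T = False.
From the singleton clause (¬P), P = False.
From the singleton clause (R), R = True.
From the singleton clause (¬S), S = False.
From the singleton clause (¬U), U = False.
That conflicts with the unit clause (U).
So every satisfying assignment has Q = True.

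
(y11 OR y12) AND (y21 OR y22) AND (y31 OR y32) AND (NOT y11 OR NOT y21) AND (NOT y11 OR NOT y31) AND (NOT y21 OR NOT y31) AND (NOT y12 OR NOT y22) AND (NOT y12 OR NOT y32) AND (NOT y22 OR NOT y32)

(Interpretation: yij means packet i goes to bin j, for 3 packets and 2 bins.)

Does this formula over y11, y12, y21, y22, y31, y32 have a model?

Try y11 = true.
From the singleton clause (NOT y21), y21 = false.
From the singleton clause (y22), y22 = true.
From the singleton clause (NOT y31), y31 = false.
From the singleton clause (y32), y32 = true.
But (NOT y32) is also a unit clause — contradiction.
That branch fails; take y11 = false instead.
From the singleton clause (y12), y12 = true.
From the singleton clause (NOT y22), y22 = false.
From the singleton clause (y21), y21 = true.
From the singleton clause (NOT y31), y31 = false.
From the singleton clause (y32), y32 = true.
But (NOT y32) is also a unit clause — contradiction.
Neither y11 = true nor y11 = false works.
No assignment satisfies every clause.

No, unsatisfiable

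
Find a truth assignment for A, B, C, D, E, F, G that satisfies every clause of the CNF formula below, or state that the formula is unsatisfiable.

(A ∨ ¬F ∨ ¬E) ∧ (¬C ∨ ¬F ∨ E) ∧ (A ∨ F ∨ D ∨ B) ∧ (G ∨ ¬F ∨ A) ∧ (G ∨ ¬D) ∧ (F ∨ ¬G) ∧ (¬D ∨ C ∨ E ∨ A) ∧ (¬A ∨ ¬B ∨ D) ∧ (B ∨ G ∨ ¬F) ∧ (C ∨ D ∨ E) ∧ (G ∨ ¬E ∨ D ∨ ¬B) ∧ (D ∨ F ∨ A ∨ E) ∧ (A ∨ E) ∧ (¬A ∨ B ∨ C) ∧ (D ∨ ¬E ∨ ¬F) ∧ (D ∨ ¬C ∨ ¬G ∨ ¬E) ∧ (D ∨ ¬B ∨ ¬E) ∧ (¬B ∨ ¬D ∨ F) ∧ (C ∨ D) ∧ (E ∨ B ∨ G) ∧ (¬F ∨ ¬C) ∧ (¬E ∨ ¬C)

Case G = True:
The clause (F) is unit, so F = True.
The clause (¬C) is unit, so C = False.
The clause (D) is unit, so D = True.
Case A = True:
The clause (B) is unit, so B = True.
No clause remains; E is free.

A=True, B=True, C=False, D=True, E=True, F=True, G=True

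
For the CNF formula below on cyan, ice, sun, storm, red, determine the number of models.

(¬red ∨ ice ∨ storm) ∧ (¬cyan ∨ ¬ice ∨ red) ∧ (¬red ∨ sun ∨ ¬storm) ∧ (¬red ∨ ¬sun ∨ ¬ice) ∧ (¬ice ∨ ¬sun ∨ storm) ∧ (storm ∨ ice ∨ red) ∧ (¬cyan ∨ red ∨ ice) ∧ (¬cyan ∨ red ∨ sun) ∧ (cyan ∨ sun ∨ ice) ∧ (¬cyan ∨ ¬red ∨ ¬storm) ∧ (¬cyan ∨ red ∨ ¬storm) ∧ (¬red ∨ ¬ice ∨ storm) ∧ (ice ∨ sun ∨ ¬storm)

There are 2^5 = 32 truth assignments over (cyan, ice, sun, storm, red).
Split on cyan. With cyan = True, the clauses containing cyan are satisfied and ¬cyan drops from the rest; 0 of the 2^4 = 16 assignments to the other variables satisfy what remains.
With cyan = False, by the same count on the reduced clause set, 5 assignments work.
(One model: cyan=F, ice=F, sun=T, storm=T, red=F.)
Total: 0 + 5 = 5.

5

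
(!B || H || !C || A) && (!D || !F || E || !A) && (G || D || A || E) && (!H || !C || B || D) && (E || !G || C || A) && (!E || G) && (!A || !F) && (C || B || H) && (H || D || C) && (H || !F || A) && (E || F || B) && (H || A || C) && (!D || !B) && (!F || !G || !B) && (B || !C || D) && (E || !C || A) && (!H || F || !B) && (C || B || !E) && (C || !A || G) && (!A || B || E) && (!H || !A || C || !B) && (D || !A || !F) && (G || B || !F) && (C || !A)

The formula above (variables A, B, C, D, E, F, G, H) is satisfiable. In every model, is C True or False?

True

Suppose C = false.
(!A) alone gives A = false.
(H) alone gives H = true.
Suppose E = true.
(G) alone gives G = true.
(B) alone gives B = true.
(!D) alone gives D = false.
(!F) alone gives F = false.
But (F) is also a unit clause — contradiction.
So E must be the other value — set E = false.
(!G) alone gives G = false.
(D) alone gives D = true.
(!B) alone gives B = false.
(F) alone gives F = true.
But (!F) is also a unit clause — contradiction.
Either choice for E ends in contradiction.
So every satisfying assignment has C = True.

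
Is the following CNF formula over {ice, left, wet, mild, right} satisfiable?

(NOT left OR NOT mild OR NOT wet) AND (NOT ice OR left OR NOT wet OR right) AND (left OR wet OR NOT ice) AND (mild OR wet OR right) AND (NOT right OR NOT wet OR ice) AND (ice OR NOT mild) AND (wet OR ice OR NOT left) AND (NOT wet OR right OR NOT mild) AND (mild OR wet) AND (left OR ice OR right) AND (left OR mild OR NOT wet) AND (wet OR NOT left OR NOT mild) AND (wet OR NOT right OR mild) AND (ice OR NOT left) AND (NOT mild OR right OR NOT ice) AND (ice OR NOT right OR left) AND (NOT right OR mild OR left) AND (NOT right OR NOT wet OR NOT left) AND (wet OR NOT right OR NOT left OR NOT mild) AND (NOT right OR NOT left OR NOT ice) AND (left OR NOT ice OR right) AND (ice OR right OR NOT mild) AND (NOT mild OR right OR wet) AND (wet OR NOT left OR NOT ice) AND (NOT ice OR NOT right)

Branch on ice: set ice = true.
From the singleton clause (NOT right), right = false.
From the singleton clause (NOT mild), mild = false.
From the singleton clause (wet), wet = true.
From the singleton clause (left), left = true.
All clauses are satisfied.
A satisfying assignment: ice=true,  left=true,  wet=true,  mild=false,  right=false.

Yes, satisfiable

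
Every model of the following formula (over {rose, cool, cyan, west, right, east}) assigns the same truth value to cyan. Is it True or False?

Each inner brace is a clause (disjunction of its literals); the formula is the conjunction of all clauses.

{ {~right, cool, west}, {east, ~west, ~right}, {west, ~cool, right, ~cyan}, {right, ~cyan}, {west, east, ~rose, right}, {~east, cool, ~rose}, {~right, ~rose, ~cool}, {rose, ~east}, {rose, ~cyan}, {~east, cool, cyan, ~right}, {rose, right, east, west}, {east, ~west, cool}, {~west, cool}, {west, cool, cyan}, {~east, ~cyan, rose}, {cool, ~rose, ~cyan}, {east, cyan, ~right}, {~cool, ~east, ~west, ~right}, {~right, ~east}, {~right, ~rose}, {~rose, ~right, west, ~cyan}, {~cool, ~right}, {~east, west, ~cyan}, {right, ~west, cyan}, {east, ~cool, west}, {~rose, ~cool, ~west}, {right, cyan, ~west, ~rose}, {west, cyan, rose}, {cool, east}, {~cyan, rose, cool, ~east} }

False

Suppose cyan = 1.
From the singleton clause (right), right = 1.
From the singleton clause (rose), rose = 1.
Now (~rose) is unsatisfied and unit — conflict.
So every satisfying assignment has cyan = False.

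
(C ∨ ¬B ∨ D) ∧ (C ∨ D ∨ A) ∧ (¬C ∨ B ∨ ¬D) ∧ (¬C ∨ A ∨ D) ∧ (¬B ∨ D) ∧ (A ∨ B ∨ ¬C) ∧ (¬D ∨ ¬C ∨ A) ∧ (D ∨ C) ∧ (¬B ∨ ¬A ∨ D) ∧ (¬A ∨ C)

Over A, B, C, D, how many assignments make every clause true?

There are 2^4 = 16 truth assignments over (A, B, C, D).
Check each against the 10 clauses (columns in the order A, B, C, D):
  F F F F  ✗ fails (C ∨ D ∨ A)
  F F F T  ✓ satisfies all
  F F T F  ✗ fails (¬C ∨ A ∨ D)
  F F T T  ✗ fails (¬C ∨ B ∨ ¬D)
  F T F F  ✗ fails (C ∨ ¬B ∨ D)
  F T F T  ✓ satisfies all
  F T T F  ✗ fails (¬C ∨ A ∨ D)
  F T T T  ✗ fails (¬D ∨ ¬C ∨ A)
  T F F F  ✗ fails (D ∨ C)
  T F F T  ✗ fails (¬A ∨ C)
  T F T F  ✓ satisfies all
  T F T T  ✗ fails (¬C ∨ B ∨ ¬D)
  T T F F  ✗ fails (C ∨ ¬B ∨ D)
  T T F T  ✗ fails (¬A ∨ C)
  T T T F  ✗ fails (¬B ∨ D)
  T T T T  ✓ satisfies all
4 of the 16 rows are models.

4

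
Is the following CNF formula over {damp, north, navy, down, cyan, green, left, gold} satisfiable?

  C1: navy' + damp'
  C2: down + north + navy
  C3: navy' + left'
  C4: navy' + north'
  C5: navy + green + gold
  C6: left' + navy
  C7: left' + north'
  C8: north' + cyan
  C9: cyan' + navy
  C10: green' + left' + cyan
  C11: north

No, unsatisfiable

(north) alone gives north = 1.
(navy') alone gives navy = 0.
(left') alone gives left = 0.
(cyan) alone gives cyan = 1.
But (cyan') is also a unit clause — contradiction.
No assignment satisfies every clause.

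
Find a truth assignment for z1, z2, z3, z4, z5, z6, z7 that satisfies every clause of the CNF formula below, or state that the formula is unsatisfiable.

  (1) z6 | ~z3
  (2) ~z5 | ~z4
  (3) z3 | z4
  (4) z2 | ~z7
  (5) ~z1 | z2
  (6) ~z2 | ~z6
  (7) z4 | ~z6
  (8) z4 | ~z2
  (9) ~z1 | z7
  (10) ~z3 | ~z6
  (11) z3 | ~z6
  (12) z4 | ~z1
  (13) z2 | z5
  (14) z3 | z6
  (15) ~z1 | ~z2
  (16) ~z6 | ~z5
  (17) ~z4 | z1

UNSATISFIABLE

Suppose z6 = 1.
Unit clause (~z2) forces z2 = 0.
Unit clause (~z7) forces z7 = 0.
Unit clause (~z1) forces z1 = 0.
Unit clause (z4) forces z4 = 1.
But (~z4) is also a unit clause — contradiction.
Undo z6 and try z6 = 0.
Unit clause (~z3) forces z3 = 0.
But (z3) is also a unit clause — contradiction.
Either choice for z6 ends in contradiction.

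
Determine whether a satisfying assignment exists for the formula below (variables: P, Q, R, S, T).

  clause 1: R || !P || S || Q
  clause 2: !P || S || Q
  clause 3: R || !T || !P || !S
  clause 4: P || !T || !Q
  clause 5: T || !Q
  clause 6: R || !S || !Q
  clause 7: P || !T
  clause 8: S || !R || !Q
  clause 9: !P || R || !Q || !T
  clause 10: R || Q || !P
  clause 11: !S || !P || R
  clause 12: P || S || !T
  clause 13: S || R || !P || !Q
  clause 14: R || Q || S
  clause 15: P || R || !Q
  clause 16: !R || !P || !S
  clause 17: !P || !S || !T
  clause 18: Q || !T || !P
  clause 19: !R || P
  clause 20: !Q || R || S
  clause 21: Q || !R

Suppose T = false.
(!Q) alone gives Q = false.
(!R) alone gives R = false.
(!P) alone gives P = false.
(S) alone gives S = true.
Every clause now holds.
A satisfying assignment: P: false, Q: false, R: false, S: true, T: false.

Yes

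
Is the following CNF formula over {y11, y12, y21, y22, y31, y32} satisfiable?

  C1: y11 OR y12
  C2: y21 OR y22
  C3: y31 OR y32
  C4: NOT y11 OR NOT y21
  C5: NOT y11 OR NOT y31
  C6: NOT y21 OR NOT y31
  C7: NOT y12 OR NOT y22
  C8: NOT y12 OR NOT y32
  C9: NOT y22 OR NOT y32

Unsatisfiable

Try y11 = true.
The clause (NOT y21) is unit, so y21 = false.
The clause (y22) is unit, so y22 = true.
The clause (NOT y31) is unit, so y31 = false.
The clause (y32) is unit, so y32 = true.
Now (NOT y32) is unsatisfied and unit — conflict.
That branch fails; take y11 = false instead.
The clause (y12) is unit, so y12 = true.
The clause (NOT y22) is unit, so y22 = false.
The clause (y21) is unit, so y21 = true.
The clause (NOT y31) is unit, so y31 = false.
The clause (y32) is unit, so y32 = true.
Now (NOT y32) is unsatisfied and unit — conflict.
Neither y11 = true nor y11 = false works.
No assignment satisfies every clause.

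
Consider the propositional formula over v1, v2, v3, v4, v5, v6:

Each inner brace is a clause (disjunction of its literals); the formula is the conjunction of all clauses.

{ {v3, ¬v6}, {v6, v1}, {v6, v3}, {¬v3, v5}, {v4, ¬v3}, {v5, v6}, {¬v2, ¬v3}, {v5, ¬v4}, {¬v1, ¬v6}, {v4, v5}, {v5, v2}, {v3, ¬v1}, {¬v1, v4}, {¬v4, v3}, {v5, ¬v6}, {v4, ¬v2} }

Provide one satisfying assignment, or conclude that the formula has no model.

Try v3 = True.
Unit clause (v5) forces v5 = True.
Unit clause (v4) forces v4 = True.
Unit clause (¬v2) forces v2 = False.
Try v6 = True.
Unit clause (¬v1) forces v1 = False.
This assignment satisfies each clause.

v1 ↦ False; v2 ↦ False; v3 ↦ True; v4 ↦ True; v5 ↦ True; v6 ↦ True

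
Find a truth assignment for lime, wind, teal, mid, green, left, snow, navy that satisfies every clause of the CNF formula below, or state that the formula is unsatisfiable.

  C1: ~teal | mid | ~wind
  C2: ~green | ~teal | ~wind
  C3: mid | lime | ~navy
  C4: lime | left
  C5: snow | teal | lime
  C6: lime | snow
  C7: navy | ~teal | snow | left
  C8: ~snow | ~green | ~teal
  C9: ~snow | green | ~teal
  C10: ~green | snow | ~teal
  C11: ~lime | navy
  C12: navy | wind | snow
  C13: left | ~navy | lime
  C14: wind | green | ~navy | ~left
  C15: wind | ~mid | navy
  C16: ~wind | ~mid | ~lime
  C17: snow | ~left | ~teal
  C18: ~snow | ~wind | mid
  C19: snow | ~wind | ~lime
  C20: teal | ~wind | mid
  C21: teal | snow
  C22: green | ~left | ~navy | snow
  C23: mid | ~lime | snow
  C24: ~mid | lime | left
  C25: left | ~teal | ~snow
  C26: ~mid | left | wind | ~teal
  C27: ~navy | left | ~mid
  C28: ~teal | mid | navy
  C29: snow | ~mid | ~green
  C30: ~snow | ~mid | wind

lime ↦ 0,  wind ↦ 0,  teal ↦ 0,  mid ↦ 0,  green ↦ 0,  left ↦ 1,  snow ↦ 1,  navy ↦ 0

Try lime = 0.
(left) alone gives left = 1.
(snow) alone gives snow = 1.
Try mid = 0.
(~navy) alone gives navy = 0.
(~wind) alone gives wind = 0.
(~teal) alone gives teal = 0.
No clause remains; green is free.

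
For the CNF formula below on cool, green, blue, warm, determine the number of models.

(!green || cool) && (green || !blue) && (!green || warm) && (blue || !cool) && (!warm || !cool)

2

There are 2^4 = 16 truth assignments over (cool, green, blue, warm).
Check each against the 5 clauses (columns in the order cool, green, blue, warm):
  F F F F  ✓ satisfies all
  F F F T  ✓ satisfies all
  F F T F  ✗ fails (green || !blue)
  F F T T  ✗ fails (green || !blue)
  F T F F  ✗ fails (!green || cool)
  F T F T  ✗ fails (!green || cool)
  F T T F  ✗ fails (!green || cool)
  F T T T  ✗ fails (!green || cool)
  T F F F  ✗ fails (blue || !cool)
  T F F T  ✗ fails (blue || !cool)
  T F T F  ✗ fails (green || !blue)
  T F T T  ✗ fails (green || !blue)
  T T F F  ✗ fails (!green || warm)
  T T F T  ✗ fails (blue || !cool)
  T T T F  ✗ fails (!green || warm)
  T T T T  ✗ fails (!warm || !cool)
2 of the 16 rows are models.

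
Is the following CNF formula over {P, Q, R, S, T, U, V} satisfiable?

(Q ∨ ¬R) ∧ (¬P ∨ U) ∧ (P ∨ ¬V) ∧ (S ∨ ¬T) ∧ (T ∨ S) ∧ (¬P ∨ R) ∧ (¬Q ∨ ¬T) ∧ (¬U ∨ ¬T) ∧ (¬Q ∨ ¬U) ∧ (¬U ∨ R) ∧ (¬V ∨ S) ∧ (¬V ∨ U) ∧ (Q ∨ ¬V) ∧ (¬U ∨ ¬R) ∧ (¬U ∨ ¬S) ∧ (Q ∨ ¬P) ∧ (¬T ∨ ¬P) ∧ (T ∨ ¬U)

Case Q = False:
From the singleton clause (¬R), R = False.
From the singleton clause (¬P), P = False.
From the singleton clause (¬V), V = False.
From the singleton clause (¬U), U = False.
Case S = True:
Every clause is now satisfied; T is unconstrained.
A satisfying assignment: P: False,  Q: False,  R: False,  S: True,  T: True,  U: False,  V: False.

Satisfiable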